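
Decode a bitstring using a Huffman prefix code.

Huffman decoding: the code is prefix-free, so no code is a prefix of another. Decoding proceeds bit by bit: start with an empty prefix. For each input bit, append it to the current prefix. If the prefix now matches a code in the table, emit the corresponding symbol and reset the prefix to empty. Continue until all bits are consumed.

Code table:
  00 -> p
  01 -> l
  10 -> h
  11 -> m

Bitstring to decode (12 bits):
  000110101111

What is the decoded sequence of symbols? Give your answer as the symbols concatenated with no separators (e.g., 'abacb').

Answer: plhhmm

Derivation:
Bit 0: prefix='0' (no match yet)
Bit 1: prefix='00' -> emit 'p', reset
Bit 2: prefix='0' (no match yet)
Bit 3: prefix='01' -> emit 'l', reset
Bit 4: prefix='1' (no match yet)
Bit 5: prefix='10' -> emit 'h', reset
Bit 6: prefix='1' (no match yet)
Bit 7: prefix='10' -> emit 'h', reset
Bit 8: prefix='1' (no match yet)
Bit 9: prefix='11' -> emit 'm', reset
Bit 10: prefix='1' (no match yet)
Bit 11: prefix='11' -> emit 'm', reset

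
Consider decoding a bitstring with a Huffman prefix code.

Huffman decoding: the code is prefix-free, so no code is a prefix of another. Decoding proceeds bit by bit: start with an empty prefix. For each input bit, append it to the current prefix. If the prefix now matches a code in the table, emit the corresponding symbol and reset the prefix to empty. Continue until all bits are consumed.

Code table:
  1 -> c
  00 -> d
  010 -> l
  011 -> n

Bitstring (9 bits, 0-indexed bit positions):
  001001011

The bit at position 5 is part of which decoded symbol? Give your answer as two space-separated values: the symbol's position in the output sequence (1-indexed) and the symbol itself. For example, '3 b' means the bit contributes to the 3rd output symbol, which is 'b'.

Bit 0: prefix='0' (no match yet)
Bit 1: prefix='00' -> emit 'd', reset
Bit 2: prefix='1' -> emit 'c', reset
Bit 3: prefix='0' (no match yet)
Bit 4: prefix='00' -> emit 'd', reset
Bit 5: prefix='1' -> emit 'c', reset
Bit 6: prefix='0' (no match yet)
Bit 7: prefix='01' (no match yet)
Bit 8: prefix='011' -> emit 'n', reset

Answer: 4 c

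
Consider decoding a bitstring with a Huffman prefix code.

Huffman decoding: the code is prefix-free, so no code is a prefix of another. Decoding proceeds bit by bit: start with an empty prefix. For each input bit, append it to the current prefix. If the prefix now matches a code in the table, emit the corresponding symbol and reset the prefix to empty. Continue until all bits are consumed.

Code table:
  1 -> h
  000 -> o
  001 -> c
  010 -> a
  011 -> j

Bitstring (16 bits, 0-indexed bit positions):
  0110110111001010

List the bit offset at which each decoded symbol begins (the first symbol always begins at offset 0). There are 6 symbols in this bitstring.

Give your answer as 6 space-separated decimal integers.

Bit 0: prefix='0' (no match yet)
Bit 1: prefix='01' (no match yet)
Bit 2: prefix='011' -> emit 'j', reset
Bit 3: prefix='0' (no match yet)
Bit 4: prefix='01' (no match yet)
Bit 5: prefix='011' -> emit 'j', reset
Bit 6: prefix='0' (no match yet)
Bit 7: prefix='01' (no match yet)
Bit 8: prefix='011' -> emit 'j', reset
Bit 9: prefix='1' -> emit 'h', reset
Bit 10: prefix='0' (no match yet)
Bit 11: prefix='00' (no match yet)
Bit 12: prefix='001' -> emit 'c', reset
Bit 13: prefix='0' (no match yet)
Bit 14: prefix='01' (no match yet)
Bit 15: prefix='010' -> emit 'a', reset

Answer: 0 3 6 9 10 13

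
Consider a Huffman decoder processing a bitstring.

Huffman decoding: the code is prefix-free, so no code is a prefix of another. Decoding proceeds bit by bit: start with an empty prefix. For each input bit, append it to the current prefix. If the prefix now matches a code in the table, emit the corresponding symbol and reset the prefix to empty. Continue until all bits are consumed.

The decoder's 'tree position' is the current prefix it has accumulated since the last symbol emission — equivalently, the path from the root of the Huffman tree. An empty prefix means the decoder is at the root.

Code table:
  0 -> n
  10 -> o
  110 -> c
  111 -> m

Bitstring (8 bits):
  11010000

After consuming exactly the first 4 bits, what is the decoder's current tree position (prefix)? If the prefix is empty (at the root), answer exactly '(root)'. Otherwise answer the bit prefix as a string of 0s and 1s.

Bit 0: prefix='1' (no match yet)
Bit 1: prefix='11' (no match yet)
Bit 2: prefix='110' -> emit 'c', reset
Bit 3: prefix='1' (no match yet)

Answer: 1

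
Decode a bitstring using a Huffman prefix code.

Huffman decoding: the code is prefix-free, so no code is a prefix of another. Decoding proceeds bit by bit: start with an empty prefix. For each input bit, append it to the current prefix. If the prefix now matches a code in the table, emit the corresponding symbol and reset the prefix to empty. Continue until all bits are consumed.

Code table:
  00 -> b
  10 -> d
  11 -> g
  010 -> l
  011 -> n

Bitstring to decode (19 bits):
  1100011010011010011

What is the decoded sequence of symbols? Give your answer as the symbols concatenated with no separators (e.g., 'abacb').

Answer: gbnlnln

Derivation:
Bit 0: prefix='1' (no match yet)
Bit 1: prefix='11' -> emit 'g', reset
Bit 2: prefix='0' (no match yet)
Bit 3: prefix='00' -> emit 'b', reset
Bit 4: prefix='0' (no match yet)
Bit 5: prefix='01' (no match yet)
Bit 6: prefix='011' -> emit 'n', reset
Bit 7: prefix='0' (no match yet)
Bit 8: prefix='01' (no match yet)
Bit 9: prefix='010' -> emit 'l', reset
Bit 10: prefix='0' (no match yet)
Bit 11: prefix='01' (no match yet)
Bit 12: prefix='011' -> emit 'n', reset
Bit 13: prefix='0' (no match yet)
Bit 14: prefix='01' (no match yet)
Bit 15: prefix='010' -> emit 'l', reset
Bit 16: prefix='0' (no match yet)
Bit 17: prefix='01' (no match yet)
Bit 18: prefix='011' -> emit 'n', reset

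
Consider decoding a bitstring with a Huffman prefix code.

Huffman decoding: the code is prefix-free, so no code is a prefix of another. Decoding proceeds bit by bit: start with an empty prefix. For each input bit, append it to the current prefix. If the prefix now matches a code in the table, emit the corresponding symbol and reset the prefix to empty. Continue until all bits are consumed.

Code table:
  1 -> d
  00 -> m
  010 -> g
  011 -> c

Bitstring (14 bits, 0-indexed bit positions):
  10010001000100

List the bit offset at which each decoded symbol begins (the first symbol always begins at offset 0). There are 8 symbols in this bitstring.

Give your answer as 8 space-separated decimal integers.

Bit 0: prefix='1' -> emit 'd', reset
Bit 1: prefix='0' (no match yet)
Bit 2: prefix='00' -> emit 'm', reset
Bit 3: prefix='1' -> emit 'd', reset
Bit 4: prefix='0' (no match yet)
Bit 5: prefix='00' -> emit 'm', reset
Bit 6: prefix='0' (no match yet)
Bit 7: prefix='01' (no match yet)
Bit 8: prefix='010' -> emit 'g', reset
Bit 9: prefix='0' (no match yet)
Bit 10: prefix='00' -> emit 'm', reset
Bit 11: prefix='1' -> emit 'd', reset
Bit 12: prefix='0' (no match yet)
Bit 13: prefix='00' -> emit 'm', reset

Answer: 0 1 3 4 6 9 11 12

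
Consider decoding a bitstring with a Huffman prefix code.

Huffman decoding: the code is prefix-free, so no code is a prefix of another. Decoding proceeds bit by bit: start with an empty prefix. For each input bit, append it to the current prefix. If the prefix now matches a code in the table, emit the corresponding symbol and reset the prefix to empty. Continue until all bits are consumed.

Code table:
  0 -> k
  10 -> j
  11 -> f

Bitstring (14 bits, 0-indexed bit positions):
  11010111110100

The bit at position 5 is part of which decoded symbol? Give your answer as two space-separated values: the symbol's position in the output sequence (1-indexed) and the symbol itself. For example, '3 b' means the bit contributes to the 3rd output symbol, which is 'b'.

Answer: 4 f

Derivation:
Bit 0: prefix='1' (no match yet)
Bit 1: prefix='11' -> emit 'f', reset
Bit 2: prefix='0' -> emit 'k', reset
Bit 3: prefix='1' (no match yet)
Bit 4: prefix='10' -> emit 'j', reset
Bit 5: prefix='1' (no match yet)
Bit 6: prefix='11' -> emit 'f', reset
Bit 7: prefix='1' (no match yet)
Bit 8: prefix='11' -> emit 'f', reset
Bit 9: prefix='1' (no match yet)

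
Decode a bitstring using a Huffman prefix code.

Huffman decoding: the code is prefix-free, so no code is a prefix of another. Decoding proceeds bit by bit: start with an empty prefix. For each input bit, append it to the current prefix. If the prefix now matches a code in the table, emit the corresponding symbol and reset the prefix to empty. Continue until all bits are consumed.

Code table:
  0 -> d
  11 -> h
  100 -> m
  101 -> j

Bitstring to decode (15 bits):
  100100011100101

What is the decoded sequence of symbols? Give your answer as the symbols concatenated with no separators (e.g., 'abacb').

Bit 0: prefix='1' (no match yet)
Bit 1: prefix='10' (no match yet)
Bit 2: prefix='100' -> emit 'm', reset
Bit 3: prefix='1' (no match yet)
Bit 4: prefix='10' (no match yet)
Bit 5: prefix='100' -> emit 'm', reset
Bit 6: prefix='0' -> emit 'd', reset
Bit 7: prefix='1' (no match yet)
Bit 8: prefix='11' -> emit 'h', reset
Bit 9: prefix='1' (no match yet)
Bit 10: prefix='10' (no match yet)
Bit 11: prefix='100' -> emit 'm', reset
Bit 12: prefix='1' (no match yet)
Bit 13: prefix='10' (no match yet)
Bit 14: prefix='101' -> emit 'j', reset

Answer: mmdhmj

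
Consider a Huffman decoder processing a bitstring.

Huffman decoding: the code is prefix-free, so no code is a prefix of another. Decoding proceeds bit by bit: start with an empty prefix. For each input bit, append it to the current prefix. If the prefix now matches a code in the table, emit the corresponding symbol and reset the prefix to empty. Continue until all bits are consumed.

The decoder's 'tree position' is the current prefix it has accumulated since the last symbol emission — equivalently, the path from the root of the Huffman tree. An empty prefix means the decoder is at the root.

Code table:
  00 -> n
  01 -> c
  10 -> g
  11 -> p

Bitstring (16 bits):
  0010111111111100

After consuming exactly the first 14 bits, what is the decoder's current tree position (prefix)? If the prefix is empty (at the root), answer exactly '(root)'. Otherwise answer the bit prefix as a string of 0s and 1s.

Bit 0: prefix='0' (no match yet)
Bit 1: prefix='00' -> emit 'n', reset
Bit 2: prefix='1' (no match yet)
Bit 3: prefix='10' -> emit 'g', reset
Bit 4: prefix='1' (no match yet)
Bit 5: prefix='11' -> emit 'p', reset
Bit 6: prefix='1' (no match yet)
Bit 7: prefix='11' -> emit 'p', reset
Bit 8: prefix='1' (no match yet)
Bit 9: prefix='11' -> emit 'p', reset
Bit 10: prefix='1' (no match yet)
Bit 11: prefix='11' -> emit 'p', reset
Bit 12: prefix='1' (no match yet)
Bit 13: prefix='11' -> emit 'p', reset

Answer: (root)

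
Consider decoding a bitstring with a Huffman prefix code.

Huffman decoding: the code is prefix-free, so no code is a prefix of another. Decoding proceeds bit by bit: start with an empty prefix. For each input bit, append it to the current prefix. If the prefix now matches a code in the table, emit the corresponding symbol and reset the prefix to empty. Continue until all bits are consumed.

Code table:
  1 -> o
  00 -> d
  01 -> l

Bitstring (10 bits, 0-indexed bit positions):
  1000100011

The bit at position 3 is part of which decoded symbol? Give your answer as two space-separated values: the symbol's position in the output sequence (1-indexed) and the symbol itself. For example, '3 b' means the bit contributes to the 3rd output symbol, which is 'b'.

Answer: 3 l

Derivation:
Bit 0: prefix='1' -> emit 'o', reset
Bit 1: prefix='0' (no match yet)
Bit 2: prefix='00' -> emit 'd', reset
Bit 3: prefix='0' (no match yet)
Bit 4: prefix='01' -> emit 'l', reset
Bit 5: prefix='0' (no match yet)
Bit 6: prefix='00' -> emit 'd', reset
Bit 7: prefix='0' (no match yet)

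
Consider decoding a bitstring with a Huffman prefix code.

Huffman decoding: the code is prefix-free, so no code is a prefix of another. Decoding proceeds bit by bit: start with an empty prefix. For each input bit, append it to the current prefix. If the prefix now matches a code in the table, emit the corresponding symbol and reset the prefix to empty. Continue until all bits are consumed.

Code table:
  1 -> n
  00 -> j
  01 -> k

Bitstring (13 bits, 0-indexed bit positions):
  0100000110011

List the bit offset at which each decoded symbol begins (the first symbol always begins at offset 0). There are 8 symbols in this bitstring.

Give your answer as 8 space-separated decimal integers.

Bit 0: prefix='0' (no match yet)
Bit 1: prefix='01' -> emit 'k', reset
Bit 2: prefix='0' (no match yet)
Bit 3: prefix='00' -> emit 'j', reset
Bit 4: prefix='0' (no match yet)
Bit 5: prefix='00' -> emit 'j', reset
Bit 6: prefix='0' (no match yet)
Bit 7: prefix='01' -> emit 'k', reset
Bit 8: prefix='1' -> emit 'n', reset
Bit 9: prefix='0' (no match yet)
Bit 10: prefix='00' -> emit 'j', reset
Bit 11: prefix='1' -> emit 'n', reset
Bit 12: prefix='1' -> emit 'n', reset

Answer: 0 2 4 6 8 9 11 12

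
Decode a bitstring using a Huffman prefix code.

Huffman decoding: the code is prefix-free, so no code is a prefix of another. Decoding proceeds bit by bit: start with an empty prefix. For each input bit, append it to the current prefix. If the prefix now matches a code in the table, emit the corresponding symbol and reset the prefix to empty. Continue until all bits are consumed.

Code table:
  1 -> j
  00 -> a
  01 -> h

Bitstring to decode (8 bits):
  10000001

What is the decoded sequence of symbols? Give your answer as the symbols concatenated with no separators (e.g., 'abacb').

Answer: jaaaj

Derivation:
Bit 0: prefix='1' -> emit 'j', reset
Bit 1: prefix='0' (no match yet)
Bit 2: prefix='00' -> emit 'a', reset
Bit 3: prefix='0' (no match yet)
Bit 4: prefix='00' -> emit 'a', reset
Bit 5: prefix='0' (no match yet)
Bit 6: prefix='00' -> emit 'a', reset
Bit 7: prefix='1' -> emit 'j', reset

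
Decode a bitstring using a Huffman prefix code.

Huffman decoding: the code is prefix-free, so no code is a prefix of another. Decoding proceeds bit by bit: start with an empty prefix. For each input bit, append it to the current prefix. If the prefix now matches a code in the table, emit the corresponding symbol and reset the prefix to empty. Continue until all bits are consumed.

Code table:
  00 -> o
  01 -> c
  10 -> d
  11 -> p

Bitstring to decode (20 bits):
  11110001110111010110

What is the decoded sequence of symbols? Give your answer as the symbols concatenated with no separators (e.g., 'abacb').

Answer: ppocpcpccd

Derivation:
Bit 0: prefix='1' (no match yet)
Bit 1: prefix='11' -> emit 'p', reset
Bit 2: prefix='1' (no match yet)
Bit 3: prefix='11' -> emit 'p', reset
Bit 4: prefix='0' (no match yet)
Bit 5: prefix='00' -> emit 'o', reset
Bit 6: prefix='0' (no match yet)
Bit 7: prefix='01' -> emit 'c', reset
Bit 8: prefix='1' (no match yet)
Bit 9: prefix='11' -> emit 'p', reset
Bit 10: prefix='0' (no match yet)
Bit 11: prefix='01' -> emit 'c', reset
Bit 12: prefix='1' (no match yet)
Bit 13: prefix='11' -> emit 'p', reset
Bit 14: prefix='0' (no match yet)
Bit 15: prefix='01' -> emit 'c', reset
Bit 16: prefix='0' (no match yet)
Bit 17: prefix='01' -> emit 'c', reset
Bit 18: prefix='1' (no match yet)
Bit 19: prefix='10' -> emit 'd', reset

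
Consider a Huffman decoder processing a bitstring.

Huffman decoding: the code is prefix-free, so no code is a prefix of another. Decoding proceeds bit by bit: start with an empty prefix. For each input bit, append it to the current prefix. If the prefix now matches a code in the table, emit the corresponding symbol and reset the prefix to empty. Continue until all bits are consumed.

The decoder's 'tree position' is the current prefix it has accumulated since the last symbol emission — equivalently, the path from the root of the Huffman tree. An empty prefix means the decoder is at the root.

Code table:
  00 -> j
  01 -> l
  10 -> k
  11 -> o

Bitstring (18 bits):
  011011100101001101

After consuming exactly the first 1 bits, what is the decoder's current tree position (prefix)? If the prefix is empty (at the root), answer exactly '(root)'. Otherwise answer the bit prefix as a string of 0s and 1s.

Answer: 0

Derivation:
Bit 0: prefix='0' (no match yet)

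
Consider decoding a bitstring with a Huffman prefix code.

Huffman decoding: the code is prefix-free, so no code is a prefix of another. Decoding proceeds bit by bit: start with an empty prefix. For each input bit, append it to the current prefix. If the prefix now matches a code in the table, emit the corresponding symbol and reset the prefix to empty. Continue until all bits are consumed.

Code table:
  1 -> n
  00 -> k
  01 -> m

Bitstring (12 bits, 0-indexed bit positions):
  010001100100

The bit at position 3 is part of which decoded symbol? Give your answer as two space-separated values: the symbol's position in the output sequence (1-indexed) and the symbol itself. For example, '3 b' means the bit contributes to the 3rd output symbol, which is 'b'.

Bit 0: prefix='0' (no match yet)
Bit 1: prefix='01' -> emit 'm', reset
Bit 2: prefix='0' (no match yet)
Bit 3: prefix='00' -> emit 'k', reset
Bit 4: prefix='0' (no match yet)
Bit 5: prefix='01' -> emit 'm', reset
Bit 6: prefix='1' -> emit 'n', reset
Bit 7: prefix='0' (no match yet)

Answer: 2 k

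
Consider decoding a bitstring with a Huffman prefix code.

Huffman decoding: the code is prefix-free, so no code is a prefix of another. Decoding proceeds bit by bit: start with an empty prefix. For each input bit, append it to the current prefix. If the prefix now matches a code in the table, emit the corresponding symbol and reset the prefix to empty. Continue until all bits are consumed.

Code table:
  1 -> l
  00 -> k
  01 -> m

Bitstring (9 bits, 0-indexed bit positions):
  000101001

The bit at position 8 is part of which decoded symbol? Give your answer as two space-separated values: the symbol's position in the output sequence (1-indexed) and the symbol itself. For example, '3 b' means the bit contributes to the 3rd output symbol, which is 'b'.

Answer: 5 l

Derivation:
Bit 0: prefix='0' (no match yet)
Bit 1: prefix='00' -> emit 'k', reset
Bit 2: prefix='0' (no match yet)
Bit 3: prefix='01' -> emit 'm', reset
Bit 4: prefix='0' (no match yet)
Bit 5: prefix='01' -> emit 'm', reset
Bit 6: prefix='0' (no match yet)
Bit 7: prefix='00' -> emit 'k', reset
Bit 8: prefix='1' -> emit 'l', reset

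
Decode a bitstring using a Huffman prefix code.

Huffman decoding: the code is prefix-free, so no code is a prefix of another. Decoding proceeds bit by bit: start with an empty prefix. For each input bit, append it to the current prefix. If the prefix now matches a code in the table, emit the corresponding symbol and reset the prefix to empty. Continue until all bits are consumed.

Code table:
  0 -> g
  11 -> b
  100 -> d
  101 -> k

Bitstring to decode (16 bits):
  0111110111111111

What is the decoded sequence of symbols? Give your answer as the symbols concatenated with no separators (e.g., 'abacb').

Answer: gbbkbbbb

Derivation:
Bit 0: prefix='0' -> emit 'g', reset
Bit 1: prefix='1' (no match yet)
Bit 2: prefix='11' -> emit 'b', reset
Bit 3: prefix='1' (no match yet)
Bit 4: prefix='11' -> emit 'b', reset
Bit 5: prefix='1' (no match yet)
Bit 6: prefix='10' (no match yet)
Bit 7: prefix='101' -> emit 'k', reset
Bit 8: prefix='1' (no match yet)
Bit 9: prefix='11' -> emit 'b', reset
Bit 10: prefix='1' (no match yet)
Bit 11: prefix='11' -> emit 'b', reset
Bit 12: prefix='1' (no match yet)
Bit 13: prefix='11' -> emit 'b', reset
Bit 14: prefix='1' (no match yet)
Bit 15: prefix='11' -> emit 'b', reset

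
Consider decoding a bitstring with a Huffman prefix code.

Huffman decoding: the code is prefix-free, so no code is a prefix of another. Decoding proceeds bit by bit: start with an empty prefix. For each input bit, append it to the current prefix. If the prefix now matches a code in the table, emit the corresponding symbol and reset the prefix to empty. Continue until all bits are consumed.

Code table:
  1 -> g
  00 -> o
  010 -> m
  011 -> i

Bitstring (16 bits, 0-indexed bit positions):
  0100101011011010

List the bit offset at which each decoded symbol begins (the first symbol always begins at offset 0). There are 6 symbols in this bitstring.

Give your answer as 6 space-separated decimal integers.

Bit 0: prefix='0' (no match yet)
Bit 1: prefix='01' (no match yet)
Bit 2: prefix='010' -> emit 'm', reset
Bit 3: prefix='0' (no match yet)
Bit 4: prefix='01' (no match yet)
Bit 5: prefix='010' -> emit 'm', reset
Bit 6: prefix='1' -> emit 'g', reset
Bit 7: prefix='0' (no match yet)
Bit 8: prefix='01' (no match yet)
Bit 9: prefix='011' -> emit 'i', reset
Bit 10: prefix='0' (no match yet)
Bit 11: prefix='01' (no match yet)
Bit 12: prefix='011' -> emit 'i', reset
Bit 13: prefix='0' (no match yet)
Bit 14: prefix='01' (no match yet)
Bit 15: prefix='010' -> emit 'm', reset

Answer: 0 3 6 7 10 13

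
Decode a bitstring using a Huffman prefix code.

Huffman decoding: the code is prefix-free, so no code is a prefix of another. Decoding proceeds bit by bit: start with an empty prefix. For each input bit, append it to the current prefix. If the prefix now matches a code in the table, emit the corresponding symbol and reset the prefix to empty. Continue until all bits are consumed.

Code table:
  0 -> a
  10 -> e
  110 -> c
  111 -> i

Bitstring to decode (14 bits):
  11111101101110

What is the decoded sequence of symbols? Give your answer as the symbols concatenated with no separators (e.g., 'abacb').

Answer: iiacia

Derivation:
Bit 0: prefix='1' (no match yet)
Bit 1: prefix='11' (no match yet)
Bit 2: prefix='111' -> emit 'i', reset
Bit 3: prefix='1' (no match yet)
Bit 4: prefix='11' (no match yet)
Bit 5: prefix='111' -> emit 'i', reset
Bit 6: prefix='0' -> emit 'a', reset
Bit 7: prefix='1' (no match yet)
Bit 8: prefix='11' (no match yet)
Bit 9: prefix='110' -> emit 'c', reset
Bit 10: prefix='1' (no match yet)
Bit 11: prefix='11' (no match yet)
Bit 12: prefix='111' -> emit 'i', reset
Bit 13: prefix='0' -> emit 'a', reset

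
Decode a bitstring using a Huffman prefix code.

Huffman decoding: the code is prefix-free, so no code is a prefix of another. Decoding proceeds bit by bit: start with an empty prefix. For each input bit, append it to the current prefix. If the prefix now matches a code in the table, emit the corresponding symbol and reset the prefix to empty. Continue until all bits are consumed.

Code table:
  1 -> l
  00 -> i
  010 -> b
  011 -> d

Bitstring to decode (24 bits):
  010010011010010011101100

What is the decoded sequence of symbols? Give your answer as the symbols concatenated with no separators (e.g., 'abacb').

Answer: bbdbbdldi

Derivation:
Bit 0: prefix='0' (no match yet)
Bit 1: prefix='01' (no match yet)
Bit 2: prefix='010' -> emit 'b', reset
Bit 3: prefix='0' (no match yet)
Bit 4: prefix='01' (no match yet)
Bit 5: prefix='010' -> emit 'b', reset
Bit 6: prefix='0' (no match yet)
Bit 7: prefix='01' (no match yet)
Bit 8: prefix='011' -> emit 'd', reset
Bit 9: prefix='0' (no match yet)
Bit 10: prefix='01' (no match yet)
Bit 11: prefix='010' -> emit 'b', reset
Bit 12: prefix='0' (no match yet)
Bit 13: prefix='01' (no match yet)
Bit 14: prefix='010' -> emit 'b', reset
Bit 15: prefix='0' (no match yet)
Bit 16: prefix='01' (no match yet)
Bit 17: prefix='011' -> emit 'd', reset
Bit 18: prefix='1' -> emit 'l', reset
Bit 19: prefix='0' (no match yet)
Bit 20: prefix='01' (no match yet)
Bit 21: prefix='011' -> emit 'd', reset
Bit 22: prefix='0' (no match yet)
Bit 23: prefix='00' -> emit 'i', reset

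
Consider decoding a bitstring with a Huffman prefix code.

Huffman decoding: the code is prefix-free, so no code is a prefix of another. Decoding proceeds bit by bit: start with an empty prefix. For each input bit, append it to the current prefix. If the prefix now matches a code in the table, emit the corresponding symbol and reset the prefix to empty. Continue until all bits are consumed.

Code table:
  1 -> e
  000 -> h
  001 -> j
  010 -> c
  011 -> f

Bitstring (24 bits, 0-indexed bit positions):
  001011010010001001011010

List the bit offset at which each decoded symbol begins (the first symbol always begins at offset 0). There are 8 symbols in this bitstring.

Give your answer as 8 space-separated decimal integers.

Answer: 0 3 6 9 12 15 18 21

Derivation:
Bit 0: prefix='0' (no match yet)
Bit 1: prefix='00' (no match yet)
Bit 2: prefix='001' -> emit 'j', reset
Bit 3: prefix='0' (no match yet)
Bit 4: prefix='01' (no match yet)
Bit 5: prefix='011' -> emit 'f', reset
Bit 6: prefix='0' (no match yet)
Bit 7: prefix='01' (no match yet)
Bit 8: prefix='010' -> emit 'c', reset
Bit 9: prefix='0' (no match yet)
Bit 10: prefix='01' (no match yet)
Bit 11: prefix='010' -> emit 'c', reset
Bit 12: prefix='0' (no match yet)
Bit 13: prefix='00' (no match yet)
Bit 14: prefix='001' -> emit 'j', reset
Bit 15: prefix='0' (no match yet)
Bit 16: prefix='00' (no match yet)
Bit 17: prefix='001' -> emit 'j', reset
Bit 18: prefix='0' (no match yet)
Bit 19: prefix='01' (no match yet)
Bit 20: prefix='011' -> emit 'f', reset
Bit 21: prefix='0' (no match yet)
Bit 22: prefix='01' (no match yet)
Bit 23: prefix='010' -> emit 'c', reset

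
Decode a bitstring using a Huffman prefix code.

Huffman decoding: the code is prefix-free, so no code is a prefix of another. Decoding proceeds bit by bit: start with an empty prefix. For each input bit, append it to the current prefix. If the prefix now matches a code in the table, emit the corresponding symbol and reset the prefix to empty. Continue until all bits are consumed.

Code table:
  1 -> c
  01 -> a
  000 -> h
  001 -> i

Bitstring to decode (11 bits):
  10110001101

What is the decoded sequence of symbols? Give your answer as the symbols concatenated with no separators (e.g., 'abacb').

Answer: cachcca

Derivation:
Bit 0: prefix='1' -> emit 'c', reset
Bit 1: prefix='0' (no match yet)
Bit 2: prefix='01' -> emit 'a', reset
Bit 3: prefix='1' -> emit 'c', reset
Bit 4: prefix='0' (no match yet)
Bit 5: prefix='00' (no match yet)
Bit 6: prefix='000' -> emit 'h', reset
Bit 7: prefix='1' -> emit 'c', reset
Bit 8: prefix='1' -> emit 'c', reset
Bit 9: prefix='0' (no match yet)
Bit 10: prefix='01' -> emit 'a', reset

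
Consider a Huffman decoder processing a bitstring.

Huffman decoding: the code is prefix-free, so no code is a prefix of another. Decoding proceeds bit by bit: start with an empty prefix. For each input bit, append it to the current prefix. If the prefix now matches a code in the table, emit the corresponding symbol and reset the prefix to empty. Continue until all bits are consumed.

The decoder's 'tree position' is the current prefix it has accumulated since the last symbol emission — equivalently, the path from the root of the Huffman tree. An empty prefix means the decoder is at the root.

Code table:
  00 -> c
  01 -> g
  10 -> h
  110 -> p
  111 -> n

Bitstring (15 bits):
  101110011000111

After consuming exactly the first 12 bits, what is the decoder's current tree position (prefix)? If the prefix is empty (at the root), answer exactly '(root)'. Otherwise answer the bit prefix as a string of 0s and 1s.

Bit 0: prefix='1' (no match yet)
Bit 1: prefix='10' -> emit 'h', reset
Bit 2: prefix='1' (no match yet)
Bit 3: prefix='11' (no match yet)
Bit 4: prefix='111' -> emit 'n', reset
Bit 5: prefix='0' (no match yet)
Bit 6: prefix='00' -> emit 'c', reset
Bit 7: prefix='1' (no match yet)
Bit 8: prefix='11' (no match yet)
Bit 9: prefix='110' -> emit 'p', reset
Bit 10: prefix='0' (no match yet)
Bit 11: prefix='00' -> emit 'c', reset

Answer: (root)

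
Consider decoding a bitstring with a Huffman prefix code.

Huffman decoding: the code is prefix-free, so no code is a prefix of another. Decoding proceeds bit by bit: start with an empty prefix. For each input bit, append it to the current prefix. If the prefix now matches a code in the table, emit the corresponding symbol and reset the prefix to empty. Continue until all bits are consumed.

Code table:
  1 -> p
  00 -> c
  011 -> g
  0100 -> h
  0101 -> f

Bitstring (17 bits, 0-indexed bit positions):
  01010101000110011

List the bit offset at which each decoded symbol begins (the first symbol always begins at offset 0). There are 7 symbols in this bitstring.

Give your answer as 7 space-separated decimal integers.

Answer: 0 4 8 10 13 15 16

Derivation:
Bit 0: prefix='0' (no match yet)
Bit 1: prefix='01' (no match yet)
Bit 2: prefix='010' (no match yet)
Bit 3: prefix='0101' -> emit 'f', reset
Bit 4: prefix='0' (no match yet)
Bit 5: prefix='01' (no match yet)
Bit 6: prefix='010' (no match yet)
Bit 7: prefix='0101' -> emit 'f', reset
Bit 8: prefix='0' (no match yet)
Bit 9: prefix='00' -> emit 'c', reset
Bit 10: prefix='0' (no match yet)
Bit 11: prefix='01' (no match yet)
Bit 12: prefix='011' -> emit 'g', reset
Bit 13: prefix='0' (no match yet)
Bit 14: prefix='00' -> emit 'c', reset
Bit 15: prefix='1' -> emit 'p', reset
Bit 16: prefix='1' -> emit 'p', reset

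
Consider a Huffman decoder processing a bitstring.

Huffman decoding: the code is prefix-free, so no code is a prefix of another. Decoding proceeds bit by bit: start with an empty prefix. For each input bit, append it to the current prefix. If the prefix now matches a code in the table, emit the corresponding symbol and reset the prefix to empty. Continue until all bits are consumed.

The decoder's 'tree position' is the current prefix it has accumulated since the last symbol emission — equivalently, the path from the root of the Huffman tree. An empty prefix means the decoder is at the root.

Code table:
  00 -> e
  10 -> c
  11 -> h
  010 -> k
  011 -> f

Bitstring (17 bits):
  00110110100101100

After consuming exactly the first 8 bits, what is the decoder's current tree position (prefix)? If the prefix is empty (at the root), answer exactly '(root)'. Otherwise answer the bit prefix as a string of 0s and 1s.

Answer: 0

Derivation:
Bit 0: prefix='0' (no match yet)
Bit 1: prefix='00' -> emit 'e', reset
Bit 2: prefix='1' (no match yet)
Bit 3: prefix='11' -> emit 'h', reset
Bit 4: prefix='0' (no match yet)
Bit 5: prefix='01' (no match yet)
Bit 6: prefix='011' -> emit 'f', reset
Bit 7: prefix='0' (no match yet)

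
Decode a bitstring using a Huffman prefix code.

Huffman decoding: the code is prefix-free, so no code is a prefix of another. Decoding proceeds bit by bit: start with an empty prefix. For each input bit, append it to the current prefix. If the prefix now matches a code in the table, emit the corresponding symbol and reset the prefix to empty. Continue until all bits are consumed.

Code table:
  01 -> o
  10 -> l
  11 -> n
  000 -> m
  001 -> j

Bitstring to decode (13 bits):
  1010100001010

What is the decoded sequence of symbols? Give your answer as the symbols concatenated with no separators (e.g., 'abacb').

Answer: lllmll

Derivation:
Bit 0: prefix='1' (no match yet)
Bit 1: prefix='10' -> emit 'l', reset
Bit 2: prefix='1' (no match yet)
Bit 3: prefix='10' -> emit 'l', reset
Bit 4: prefix='1' (no match yet)
Bit 5: prefix='10' -> emit 'l', reset
Bit 6: prefix='0' (no match yet)
Bit 7: prefix='00' (no match yet)
Bit 8: prefix='000' -> emit 'm', reset
Bit 9: prefix='1' (no match yet)
Bit 10: prefix='10' -> emit 'l', reset
Bit 11: prefix='1' (no match yet)
Bit 12: prefix='10' -> emit 'l', reset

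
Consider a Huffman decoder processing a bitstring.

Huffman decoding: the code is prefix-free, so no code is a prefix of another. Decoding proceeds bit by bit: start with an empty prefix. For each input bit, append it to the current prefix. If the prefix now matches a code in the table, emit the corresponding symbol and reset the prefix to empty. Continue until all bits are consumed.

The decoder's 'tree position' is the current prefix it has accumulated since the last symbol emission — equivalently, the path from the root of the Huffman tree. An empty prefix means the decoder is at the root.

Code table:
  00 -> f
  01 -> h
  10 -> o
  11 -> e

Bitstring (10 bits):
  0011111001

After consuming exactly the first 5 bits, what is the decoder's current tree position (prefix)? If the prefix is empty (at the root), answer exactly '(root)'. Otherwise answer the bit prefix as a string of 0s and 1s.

Bit 0: prefix='0' (no match yet)
Bit 1: prefix='00' -> emit 'f', reset
Bit 2: prefix='1' (no match yet)
Bit 3: prefix='11' -> emit 'e', reset
Bit 4: prefix='1' (no match yet)

Answer: 1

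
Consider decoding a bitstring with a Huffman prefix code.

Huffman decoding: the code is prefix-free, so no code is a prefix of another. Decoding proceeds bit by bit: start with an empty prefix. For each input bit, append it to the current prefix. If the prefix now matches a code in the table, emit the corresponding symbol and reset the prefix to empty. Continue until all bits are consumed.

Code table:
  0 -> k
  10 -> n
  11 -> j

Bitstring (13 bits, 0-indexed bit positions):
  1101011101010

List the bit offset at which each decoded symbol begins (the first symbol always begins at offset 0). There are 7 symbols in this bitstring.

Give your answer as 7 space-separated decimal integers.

Answer: 0 2 3 5 7 9 11

Derivation:
Bit 0: prefix='1' (no match yet)
Bit 1: prefix='11' -> emit 'j', reset
Bit 2: prefix='0' -> emit 'k', reset
Bit 3: prefix='1' (no match yet)
Bit 4: prefix='10' -> emit 'n', reset
Bit 5: prefix='1' (no match yet)
Bit 6: prefix='11' -> emit 'j', reset
Bit 7: prefix='1' (no match yet)
Bit 8: prefix='10' -> emit 'n', reset
Bit 9: prefix='1' (no match yet)
Bit 10: prefix='10' -> emit 'n', reset
Bit 11: prefix='1' (no match yet)
Bit 12: prefix='10' -> emit 'n', reset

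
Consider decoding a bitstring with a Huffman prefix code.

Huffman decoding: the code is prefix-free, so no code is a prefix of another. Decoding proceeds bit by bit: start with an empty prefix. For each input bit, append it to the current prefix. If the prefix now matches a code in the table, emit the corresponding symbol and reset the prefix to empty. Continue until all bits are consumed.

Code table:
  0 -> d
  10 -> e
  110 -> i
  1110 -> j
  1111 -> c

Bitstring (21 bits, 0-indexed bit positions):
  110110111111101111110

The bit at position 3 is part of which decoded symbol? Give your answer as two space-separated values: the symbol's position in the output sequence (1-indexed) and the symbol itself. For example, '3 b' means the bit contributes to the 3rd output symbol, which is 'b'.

Bit 0: prefix='1' (no match yet)
Bit 1: prefix='11' (no match yet)
Bit 2: prefix='110' -> emit 'i', reset
Bit 3: prefix='1' (no match yet)
Bit 4: prefix='11' (no match yet)
Bit 5: prefix='110' -> emit 'i', reset
Bit 6: prefix='1' (no match yet)
Bit 7: prefix='11' (no match yet)

Answer: 2 i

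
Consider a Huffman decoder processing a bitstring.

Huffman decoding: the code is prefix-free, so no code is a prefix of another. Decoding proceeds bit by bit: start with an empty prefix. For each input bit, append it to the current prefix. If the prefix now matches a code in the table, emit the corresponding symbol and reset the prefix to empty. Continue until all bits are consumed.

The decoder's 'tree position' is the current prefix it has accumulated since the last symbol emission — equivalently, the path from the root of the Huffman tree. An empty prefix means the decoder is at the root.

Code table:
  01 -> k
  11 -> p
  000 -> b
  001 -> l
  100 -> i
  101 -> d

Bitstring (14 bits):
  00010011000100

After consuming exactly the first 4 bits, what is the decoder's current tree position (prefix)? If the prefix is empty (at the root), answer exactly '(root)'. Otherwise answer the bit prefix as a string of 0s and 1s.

Bit 0: prefix='0' (no match yet)
Bit 1: prefix='00' (no match yet)
Bit 2: prefix='000' -> emit 'b', reset
Bit 3: prefix='1' (no match yet)

Answer: 1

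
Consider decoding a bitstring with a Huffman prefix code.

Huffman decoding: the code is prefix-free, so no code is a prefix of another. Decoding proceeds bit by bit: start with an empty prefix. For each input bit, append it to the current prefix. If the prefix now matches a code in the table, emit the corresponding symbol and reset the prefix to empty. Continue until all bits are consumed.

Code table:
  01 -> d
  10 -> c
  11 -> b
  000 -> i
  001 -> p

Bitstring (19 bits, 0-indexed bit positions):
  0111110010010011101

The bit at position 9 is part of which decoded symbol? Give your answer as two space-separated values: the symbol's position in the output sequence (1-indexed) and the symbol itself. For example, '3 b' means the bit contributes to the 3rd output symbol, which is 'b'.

Bit 0: prefix='0' (no match yet)
Bit 1: prefix='01' -> emit 'd', reset
Bit 2: prefix='1' (no match yet)
Bit 3: prefix='11' -> emit 'b', reset
Bit 4: prefix='1' (no match yet)
Bit 5: prefix='11' -> emit 'b', reset
Bit 6: prefix='0' (no match yet)
Bit 7: prefix='00' (no match yet)
Bit 8: prefix='001' -> emit 'p', reset
Bit 9: prefix='0' (no match yet)
Bit 10: prefix='00' (no match yet)
Bit 11: prefix='001' -> emit 'p', reset
Bit 12: prefix='0' (no match yet)
Bit 13: prefix='00' (no match yet)

Answer: 5 p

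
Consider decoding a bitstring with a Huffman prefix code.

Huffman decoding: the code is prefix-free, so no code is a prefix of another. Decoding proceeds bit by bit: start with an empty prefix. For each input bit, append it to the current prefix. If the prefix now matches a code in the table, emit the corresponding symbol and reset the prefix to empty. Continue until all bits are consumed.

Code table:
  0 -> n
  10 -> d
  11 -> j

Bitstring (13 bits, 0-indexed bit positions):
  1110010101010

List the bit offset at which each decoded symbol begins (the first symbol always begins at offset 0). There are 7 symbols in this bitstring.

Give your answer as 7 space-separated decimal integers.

Bit 0: prefix='1' (no match yet)
Bit 1: prefix='11' -> emit 'j', reset
Bit 2: prefix='1' (no match yet)
Bit 3: prefix='10' -> emit 'd', reset
Bit 4: prefix='0' -> emit 'n', reset
Bit 5: prefix='1' (no match yet)
Bit 6: prefix='10' -> emit 'd', reset
Bit 7: prefix='1' (no match yet)
Bit 8: prefix='10' -> emit 'd', reset
Bit 9: prefix='1' (no match yet)
Bit 10: prefix='10' -> emit 'd', reset
Bit 11: prefix='1' (no match yet)
Bit 12: prefix='10' -> emit 'd', reset

Answer: 0 2 4 5 7 9 11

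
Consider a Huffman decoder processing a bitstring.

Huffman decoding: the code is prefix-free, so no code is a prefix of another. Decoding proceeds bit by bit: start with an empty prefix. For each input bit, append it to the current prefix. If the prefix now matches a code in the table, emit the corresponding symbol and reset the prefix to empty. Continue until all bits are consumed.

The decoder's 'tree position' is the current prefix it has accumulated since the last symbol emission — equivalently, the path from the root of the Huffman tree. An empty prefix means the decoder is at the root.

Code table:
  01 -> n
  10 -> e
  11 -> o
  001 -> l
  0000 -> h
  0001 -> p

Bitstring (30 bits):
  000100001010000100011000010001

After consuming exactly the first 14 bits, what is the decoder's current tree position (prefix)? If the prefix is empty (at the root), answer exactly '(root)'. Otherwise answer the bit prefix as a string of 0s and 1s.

Answer: 00

Derivation:
Bit 0: prefix='0' (no match yet)
Bit 1: prefix='00' (no match yet)
Bit 2: prefix='000' (no match yet)
Bit 3: prefix='0001' -> emit 'p', reset
Bit 4: prefix='0' (no match yet)
Bit 5: prefix='00' (no match yet)
Bit 6: prefix='000' (no match yet)
Bit 7: prefix='0000' -> emit 'h', reset
Bit 8: prefix='1' (no match yet)
Bit 9: prefix='10' -> emit 'e', reset
Bit 10: prefix='1' (no match yet)
Bit 11: prefix='10' -> emit 'e', reset
Bit 12: prefix='0' (no match yet)
Bit 13: prefix='00' (no match yet)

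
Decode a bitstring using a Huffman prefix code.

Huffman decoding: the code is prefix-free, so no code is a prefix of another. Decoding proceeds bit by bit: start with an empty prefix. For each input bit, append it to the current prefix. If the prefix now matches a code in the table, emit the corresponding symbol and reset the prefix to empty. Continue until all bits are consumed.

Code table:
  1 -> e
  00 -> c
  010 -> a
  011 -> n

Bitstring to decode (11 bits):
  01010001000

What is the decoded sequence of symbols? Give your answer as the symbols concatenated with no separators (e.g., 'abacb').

Answer: aecac

Derivation:
Bit 0: prefix='0' (no match yet)
Bit 1: prefix='01' (no match yet)
Bit 2: prefix='010' -> emit 'a', reset
Bit 3: prefix='1' -> emit 'e', reset
Bit 4: prefix='0' (no match yet)
Bit 5: prefix='00' -> emit 'c', reset
Bit 6: prefix='0' (no match yet)
Bit 7: prefix='01' (no match yet)
Bit 8: prefix='010' -> emit 'a', reset
Bit 9: prefix='0' (no match yet)
Bit 10: prefix='00' -> emit 'c', reset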